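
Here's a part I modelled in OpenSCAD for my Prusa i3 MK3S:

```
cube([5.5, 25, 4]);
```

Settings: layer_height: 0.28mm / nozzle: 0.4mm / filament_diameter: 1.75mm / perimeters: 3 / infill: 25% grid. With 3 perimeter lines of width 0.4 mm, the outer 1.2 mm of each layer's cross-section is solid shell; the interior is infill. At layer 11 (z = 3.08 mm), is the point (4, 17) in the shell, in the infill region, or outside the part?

infill

At z = 3.08 mm: the cube (footprint 5.5×25) is included at this height. Overall, the cross-section is a single solid region. The nearest boundary edge runs (5.50, 0.00)→(5.50, 25.00); distance from the point to it = 1.50 mm. The point is inside the cross-section and 1.50 mm from the nearest boundary — more than the 1.2 mm shell width (3 × 0.4), so it's in the infill interior.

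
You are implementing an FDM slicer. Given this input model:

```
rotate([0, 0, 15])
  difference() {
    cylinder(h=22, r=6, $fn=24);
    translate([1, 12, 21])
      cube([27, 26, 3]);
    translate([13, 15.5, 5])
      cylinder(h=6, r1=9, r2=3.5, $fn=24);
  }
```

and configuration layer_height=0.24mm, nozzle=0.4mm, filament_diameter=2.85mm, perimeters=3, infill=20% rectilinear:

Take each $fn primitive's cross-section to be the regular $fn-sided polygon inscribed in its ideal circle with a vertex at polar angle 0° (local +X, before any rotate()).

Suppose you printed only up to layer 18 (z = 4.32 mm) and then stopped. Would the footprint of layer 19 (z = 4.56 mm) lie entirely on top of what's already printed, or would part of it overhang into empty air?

entirely on top

Compare the two slices. At z = 4.32: the r=6 cylinder contributes a regular 24-gon of circumradius 6 (area = (24/2)·6.000²·sin(360°/24) = 111.81 mm²); the cube at (1, 12) is absent (z outside [21, 24]); the cone at (13, 15.5) does not reach this height (z outside [5, 11]); Subtracting the remaining from the first: none of the subtracted shapes is present at this height, so the r=6 cylinder is unchanged — area = 111.81 mm²; (whole slice rotated 15° about Z — lengths, areas and connectivity unchanged). At z = 4.56: the r=6 cylinder contributes a regular 24-gon of circumradius 6 (area = (24/2)·6.000²·sin(360°/24) = 111.81 mm²); the cube at (1, 12) does not reach this height (z outside [21, 24]); the cone at (13, 15.5) is absent (z outside [5, 11]); After the difference (first − rest): none of the subtracted shapes is present at this height, so the r=6 cylinder is unchanged — area = 111.81 mm²; (rotated 15° about Z; rotation is an isometry so areas/perimeters/island counts are preserved). Checking containment: the cross-section at z = 4.56 is a subset of the cross-section at z = 4.32.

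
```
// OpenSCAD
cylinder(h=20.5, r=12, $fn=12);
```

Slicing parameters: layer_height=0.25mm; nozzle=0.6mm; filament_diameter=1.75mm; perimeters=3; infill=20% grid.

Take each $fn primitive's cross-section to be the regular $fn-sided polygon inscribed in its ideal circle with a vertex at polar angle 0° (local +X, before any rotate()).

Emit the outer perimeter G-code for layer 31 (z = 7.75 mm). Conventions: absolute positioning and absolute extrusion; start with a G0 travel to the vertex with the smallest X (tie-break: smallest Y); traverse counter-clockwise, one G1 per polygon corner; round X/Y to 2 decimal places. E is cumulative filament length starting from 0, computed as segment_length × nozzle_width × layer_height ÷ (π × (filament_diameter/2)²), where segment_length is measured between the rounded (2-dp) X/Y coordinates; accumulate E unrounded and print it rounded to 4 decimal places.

At z = 7.75 mm: the r=12 cylinder contributes a regular 12-gon of circumradius 12. The outline is a single polygon with 12 vertices. Extrusion per mm of travel: 0.6 × 0.25 / (π × 0.875²) = 0.062363. Accumulating E over each segment gives final E = 4.6480.

G0 X-12.00 Y0.00 Z7.75
G1 X-10.39 Y-6.00 E0.3874
G1 X-6.00 Y-10.39 E0.7746
G1 X0.00 Y-12.00 E1.1620
G1 X6.00 Y-10.39 E1.5494
G1 X10.39 Y-6.00 E1.9366
G1 X12.00 Y0.00 E2.3240
G1 X10.39 Y6.00 E2.7114
G1 X6.00 Y10.39 E3.0986
G1 X0.00 Y12.00 E3.4860
G1 X-6.00 Y10.39 E3.8734
G1 X-10.39 Y6.00 E4.2606
G1 X-12.00 Y0.00 E4.6480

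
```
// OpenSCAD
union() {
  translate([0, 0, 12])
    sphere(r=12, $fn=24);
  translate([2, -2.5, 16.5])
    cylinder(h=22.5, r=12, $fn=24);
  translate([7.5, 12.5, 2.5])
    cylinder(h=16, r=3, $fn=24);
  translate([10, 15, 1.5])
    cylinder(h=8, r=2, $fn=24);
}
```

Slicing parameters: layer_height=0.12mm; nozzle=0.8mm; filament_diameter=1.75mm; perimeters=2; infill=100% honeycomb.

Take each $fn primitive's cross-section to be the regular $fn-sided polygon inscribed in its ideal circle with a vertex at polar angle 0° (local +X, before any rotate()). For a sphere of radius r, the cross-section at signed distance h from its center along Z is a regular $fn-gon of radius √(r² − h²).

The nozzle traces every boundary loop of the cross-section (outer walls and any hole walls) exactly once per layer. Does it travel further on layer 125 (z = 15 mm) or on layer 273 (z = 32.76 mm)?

Layer 125 (z = 15): the r=12 sphere contributes a regular 24-gon of circumradius √(12²−3²) = 11.619 (perimeter = 2·24·11.619·sin(180°/24) = 72.80 mm); the cylinder at (2, -2.5) is not intersected at this z (z outside [16.5, 39]); the cylinder at (7.5, 12.5): section is a regular 24-gon, circumradius r=3 (perimeter = 2·24·3.000·sin(180°/24) = 18.80 mm); the cylinder at (10, 15) is not intersected at this z (z outside [1.5, 9.5]); Combining (union): the regions partially overlap (shared area 0.00 mm²), so the edge portions inside another operand are dropped and the merged outline is re-measured after clipping — boundary = 90.92 mm. So its perimeter = 90.92 mm. Layer 273 (z = 32.76): the sphere is not intersected at this z (|z−center|=20.760 > r=12); the r=12 cylinder at (2, -2.5) contributes a regular 24-gon of circumradius 12 (perimeter = 2·24·12.000·sin(180°/24) = 75.18 mm); the cylinder at (7.5, 12.5) is not intersected at this z (z outside [2.5, 18.5]); the cylinder at (10, 15) is absent (z outside [1.5, 9.5]); Merging all regions: only the r=12 cylinder at (2, -2.5) is present, so the union is just that shape — boundary = 75.18 mm. So its perimeter = 75.18 mm. Layer 125 is larger (90.92 vs 75.18 mm).

layer 125 (z = 15 mm)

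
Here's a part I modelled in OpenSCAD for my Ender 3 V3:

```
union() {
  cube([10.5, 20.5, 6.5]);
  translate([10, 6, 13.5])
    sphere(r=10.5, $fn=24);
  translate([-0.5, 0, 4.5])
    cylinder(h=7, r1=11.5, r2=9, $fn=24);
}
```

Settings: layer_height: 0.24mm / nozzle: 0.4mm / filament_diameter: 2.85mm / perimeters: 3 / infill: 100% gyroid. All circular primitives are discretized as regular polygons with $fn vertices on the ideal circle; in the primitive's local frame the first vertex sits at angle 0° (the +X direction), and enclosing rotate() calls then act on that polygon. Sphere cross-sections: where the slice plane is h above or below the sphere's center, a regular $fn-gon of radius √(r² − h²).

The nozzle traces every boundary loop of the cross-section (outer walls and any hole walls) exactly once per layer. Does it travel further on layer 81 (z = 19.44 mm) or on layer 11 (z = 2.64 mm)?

layer 11 (z = 2.64 mm)

Layer 81 (z = 19.44): the cube is absent (z outside [0, 6.5]); the r=10.5 sphere at (10, 6) slices to a regular 24-gon of circumradius 8.658 (√(r²−h²) with h=5.94 from center) (perimeter = 2·24·8.658·sin(180°/24) = 54.25 mm); the cone at (-0.5, 0) does not reach this height (z outside [4.5, 11.5]); Merging all regions: only the r=10.5 sphere at (10, 6) is present, so the union is just that shape — boundary = 54.25 mm. So its perimeter = 54.25 mm. Layer 11 (z = 2.64): the cube (footprint 10.5×20.5) is included at this height (perimeter 62.00 mm); the sphere at (10, 6) is absent (|z−center|=10.860 > r=10.5); the cone at (-0.5, 0) does not reach this height (z outside [4.5, 11.5]); Merging all regions: only the 10.5×20.5 cube is present, so the union is just that shape — boundary = 62.00 mm. So its perimeter = 62.00 mm. Layer 11 is larger (62.00 vs 54.25 mm).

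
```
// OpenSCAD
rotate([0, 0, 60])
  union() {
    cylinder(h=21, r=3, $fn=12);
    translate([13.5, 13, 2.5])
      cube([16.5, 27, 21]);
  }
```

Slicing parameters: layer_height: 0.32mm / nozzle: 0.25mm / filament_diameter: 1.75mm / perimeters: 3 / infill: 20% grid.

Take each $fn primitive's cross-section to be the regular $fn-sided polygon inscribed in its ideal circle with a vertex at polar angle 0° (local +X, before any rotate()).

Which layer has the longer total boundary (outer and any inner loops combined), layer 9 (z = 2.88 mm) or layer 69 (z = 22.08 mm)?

layer 9 (z = 2.88 mm)

Layer 9 (z = 2.88): the r=3 cylinder contributes a regular 12-gon of circumradius 3 (perimeter = 2·12·3.000·sin(180°/12) = 18.63 mm); the 16.5×27 cube at (13.5, 13) contributes its full rectangle (perimeter 87.00 mm); Merging all regions: the 2 present regions are separate (no shared area or edge), so areas and boundary lengths simply add and each stays a separate island — boundary = 105.63 mm; (whole slice rotated 60° about Z — lengths, areas and connectivity unchanged). So its perimeter = 105.63 mm. Layer 69 (z = 22.08): the cylinder is not intersected at this z (z outside [0, 21]); the 16.5×27 cube at (13.5, 13) contributes its full rectangle (perimeter 87.00 mm); Taking the union: only the 16.5×27 cube at (13.5, 13) is present, so the union is just that shape — boundary = 87.00 mm; (whole slice rotated 60° about Z — lengths, areas and connectivity unchanged). So its perimeter = 87.00 mm. Layer 9 is larger (105.63 vs 87.00 mm).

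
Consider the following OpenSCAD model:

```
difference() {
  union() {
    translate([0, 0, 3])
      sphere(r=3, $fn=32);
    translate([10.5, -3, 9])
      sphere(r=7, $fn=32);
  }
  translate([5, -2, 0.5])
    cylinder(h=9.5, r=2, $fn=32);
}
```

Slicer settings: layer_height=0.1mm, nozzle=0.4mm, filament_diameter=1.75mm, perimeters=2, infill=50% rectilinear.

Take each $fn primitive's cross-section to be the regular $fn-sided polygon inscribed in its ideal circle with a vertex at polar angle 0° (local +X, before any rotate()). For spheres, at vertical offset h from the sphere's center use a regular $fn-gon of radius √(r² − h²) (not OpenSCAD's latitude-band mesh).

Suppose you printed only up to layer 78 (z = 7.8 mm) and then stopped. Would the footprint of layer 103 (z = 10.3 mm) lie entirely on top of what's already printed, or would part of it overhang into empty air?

part overhangs

Compare the two slices. At z = 7.8: the sphere does not reach this height (|z−center|=4.800 > r=3); the sphere at (10.5, -3): section is a regular 32-gon, circumradius = √(r²−h²) = √(7²−1.2²) = 6.896 (area = (32/2)·6.896²·sin(360°/32) = 148.46 mm²); Merging all regions: only the r=7 sphere at (10.5, -3) is present, so the union is just that shape — area = 148.46 mm²; the r=2 cylinder at (5, -2) gives a regular 32-gon of circumradius 2 (constant along its height) (area = (32/2)·2.000²·sin(360°/32) = 12.49 mm²); Taking the first minus the rest: starting from that combined region (148.46 mm²), the r=2 cylinder at (5, -2) partially overlaps it — only the 10.79 mm² overlap (of its 12.49 mm²) is removed, clipping the outline — area = 137.67 mm². At z = 10.3: the sphere is absent (|z−center|=7.300 > r=3); the r=7 sphere at (10.5, -3) slices to a regular 32-gon of circumradius 6.878 (√(r²−h²) with h=1.3 from center) (area = (32/2)·6.878²·sin(360°/32) = 147.68 mm²); Combining (union): only the r=7 sphere at (10.5, -3) is present, so the union is just that shape — area = 147.68 mm²; the cylinder at (5, -2) is absent (z outside [0.5, 10]); Taking the first minus the rest: none of the subtracted shapes is present at this height, so that combined region is unchanged — area = 147.68 mm². Checking containment: at z = 10.3 the cross-section extends beyond the z = 7.8 cross-section by about 10.72 mm².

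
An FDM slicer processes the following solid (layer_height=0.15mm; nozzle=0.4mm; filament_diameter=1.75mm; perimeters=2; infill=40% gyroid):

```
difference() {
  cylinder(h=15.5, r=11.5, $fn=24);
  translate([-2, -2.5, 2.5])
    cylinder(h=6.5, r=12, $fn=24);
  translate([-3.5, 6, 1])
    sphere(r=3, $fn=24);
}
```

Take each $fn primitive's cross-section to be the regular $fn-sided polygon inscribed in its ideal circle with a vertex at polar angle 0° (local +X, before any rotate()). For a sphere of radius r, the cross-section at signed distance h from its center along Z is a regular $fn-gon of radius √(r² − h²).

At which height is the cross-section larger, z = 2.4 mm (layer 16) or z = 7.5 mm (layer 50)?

layer 16 (z = 2.4 mm)

Layer 16 (z = 2.4): the r=11.5 cylinder contributes a regular 24-gon of circumradius 11.5 (area = (24/2)·11.500²·sin(360°/24) = 410.75 mm²); the cylinder at (-2, -2.5) is absent (z outside [2.5, 9]); the r=3 sphere at (-3.5, 6) contributes a regular 24-gon of circumradius √(3²−1.4²) = 2.653 (area = (24/2)·2.653²·sin(360°/24) = 21.87 mm²); Taking the first minus the rest: starting from the r=11.5 cylinder (410.75 mm²), the r=3 sphere at (-3.5, 6) lies wholly inside it (removes its full 21.87 mm² and its 16.62 mm outline becomes a hole wall) — area = 388.88 mm². So its area = 388.88 mm². Layer 50 (z = 7.5): the r=11.5 cylinder contributes a regular 24-gon of circumradius 11.5 (area = (24/2)·11.500²·sin(360°/24) = 410.75 mm²); the r=12 cylinder at (-2, -2.5) gives a regular 24-gon of circumradius 12 (constant along its height) (area = (24/2)·12.000²·sin(360°/24) = 447.24 mm²); the sphere at (-3.5, 6) does not reach this height (|z−center|=6.500 > r=3); Subtracting the remaining from the first: starting from the r=11.5 cylinder (410.75 mm²), the r=12 cylinder at (-2, -2.5) partially overlaps it — only the 353.52 mm² overlap (of its 447.24 mm²) is removed, clipping the outline — area = 57.23 mm². So its area = 57.23 mm². Layer 16 is larger (388.88 vs 57.23 mm²).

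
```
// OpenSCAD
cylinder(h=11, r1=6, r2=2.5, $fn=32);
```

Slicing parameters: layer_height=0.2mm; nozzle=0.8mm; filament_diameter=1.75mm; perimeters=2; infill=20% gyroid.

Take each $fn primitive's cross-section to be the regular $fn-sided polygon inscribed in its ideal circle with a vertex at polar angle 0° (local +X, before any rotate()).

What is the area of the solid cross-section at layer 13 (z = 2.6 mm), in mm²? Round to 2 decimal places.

83.52 mm²

At z = 2.6 mm: the cone (r1=6→r2=2.5) has section circumradius 5.173 here — a regular 32-gon (area = (32/2)·5.173²·sin(360°/32) = 83.52 mm²). Overall, the cross-section is a single solid region. Net area = 83.52 mm².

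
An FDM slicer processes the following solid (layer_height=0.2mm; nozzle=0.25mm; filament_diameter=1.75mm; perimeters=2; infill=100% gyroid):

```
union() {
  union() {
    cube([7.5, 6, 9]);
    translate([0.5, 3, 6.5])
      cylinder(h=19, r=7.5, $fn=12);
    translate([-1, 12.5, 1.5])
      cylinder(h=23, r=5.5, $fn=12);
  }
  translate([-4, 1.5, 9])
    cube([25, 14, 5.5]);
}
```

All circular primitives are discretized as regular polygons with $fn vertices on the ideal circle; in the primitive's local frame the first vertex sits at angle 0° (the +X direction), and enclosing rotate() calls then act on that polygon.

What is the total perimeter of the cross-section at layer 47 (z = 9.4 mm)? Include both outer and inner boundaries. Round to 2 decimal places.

At z = 9.4 mm: the cube is not intersected at this z (z outside [0, 9]); the r=7.5 cylinder at (0.5, 3) contributes a regular 12-gon of circumradius 7.5 (perimeter = 2·12·7.500·sin(180°/12) = 46.59 mm); the r=5.5 cylinder at (-1, 12.5) gives a regular 12-gon of circumradius 5.5 (constant along its height) (perimeter = 2·12·5.500·sin(180°/12) = 34.16 mm); Taking the union: the regions partially overlap (shared area 17.22 mm²), so the edge portions inside another operand are dropped and the merged outline is re-measured after clipping — boundary = 62.70 mm; the cube at (-4, 1.5) is present — its section is the full 25×14 rectangle (perimeter 78.00 mm); Combining (union): the regions partially overlap (shared area 135.87 mm²), so the edge portions inside another operand are dropped and the merged outline is re-measured after clipping — boundary = 91.48 mm. Overall, the cross-section is a single solid region. Total boundary length (outer) = 91.48 mm.

91.48 mm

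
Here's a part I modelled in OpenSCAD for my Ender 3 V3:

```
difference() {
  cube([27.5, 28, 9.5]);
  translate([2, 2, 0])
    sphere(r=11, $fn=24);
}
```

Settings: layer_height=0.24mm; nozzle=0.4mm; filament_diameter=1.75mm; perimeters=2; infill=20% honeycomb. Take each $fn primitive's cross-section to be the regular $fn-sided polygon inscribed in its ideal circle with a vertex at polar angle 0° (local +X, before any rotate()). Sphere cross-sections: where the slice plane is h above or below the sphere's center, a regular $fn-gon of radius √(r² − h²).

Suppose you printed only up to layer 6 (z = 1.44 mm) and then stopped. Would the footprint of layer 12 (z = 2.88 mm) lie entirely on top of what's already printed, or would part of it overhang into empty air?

Compare the two slices. At z = 1.44: the cube is present — its section is the full 27.5×28 rectangle (area 770.00 mm²); the r=11 sphere at (2, 2) contributes a regular 24-gon of circumradius √(11²−1.44²) = 10.905 (area = (24/2)·10.905²·sin(360°/24) = 369.37 mm²); Taking the first minus the rest: starting from the 27.5×28 cube (770.00 mm²), the r=11 sphere at (2, 2) partially overlaps it — only the 139.44 mm² overlap (of its 369.37 mm²) is removed, clipping the outline — area = 630.56 mm². At z = 2.88: the cube is present — its section is the full 27.5×28 rectangle (area 770.00 mm²); the r=11 sphere at (2, 2) slices to a regular 24-gon of circumradius 10.616 (√(r²−h²) with h=2.88 from center) (area = (24/2)·10.616²·sin(360°/24) = 350.04 mm²); After the difference (first − rest): starting from the 27.5×28 cube (770.00 mm²), the r=11 sphere at (2, 2) partially overlaps it — only the 133.45 mm² overlap (of its 350.04 mm²) is removed, clipping the outline — area = 636.55 mm². Checking containment: at z = 2.88 the cross-section extends beyond the z = 1.44 cross-section by about 5.99 mm².

part overhangs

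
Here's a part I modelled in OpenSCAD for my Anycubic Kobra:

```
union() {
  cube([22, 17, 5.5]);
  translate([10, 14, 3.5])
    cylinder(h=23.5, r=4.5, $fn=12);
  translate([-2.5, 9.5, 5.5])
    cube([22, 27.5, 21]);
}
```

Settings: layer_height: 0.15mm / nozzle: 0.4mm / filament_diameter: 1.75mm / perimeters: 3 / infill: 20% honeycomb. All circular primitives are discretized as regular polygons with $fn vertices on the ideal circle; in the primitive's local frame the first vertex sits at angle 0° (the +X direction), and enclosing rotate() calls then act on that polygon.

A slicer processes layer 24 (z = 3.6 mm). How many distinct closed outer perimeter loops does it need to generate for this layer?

At z = 3.6 mm: the cube is present — its section is the full 22×17 rectangle; the r=4.5 cylinder at (10, 14) contributes a regular 12-gon of circumradius 4.5; the cube at (-2.5, 9.5) is absent (z outside [5.5, 26.5]); Combining (union): the regions partially overlap (shared area 54.55 mm²), so overlapping operands fuse into one piece — 1 connected region. The result has 1 disconnected region.

1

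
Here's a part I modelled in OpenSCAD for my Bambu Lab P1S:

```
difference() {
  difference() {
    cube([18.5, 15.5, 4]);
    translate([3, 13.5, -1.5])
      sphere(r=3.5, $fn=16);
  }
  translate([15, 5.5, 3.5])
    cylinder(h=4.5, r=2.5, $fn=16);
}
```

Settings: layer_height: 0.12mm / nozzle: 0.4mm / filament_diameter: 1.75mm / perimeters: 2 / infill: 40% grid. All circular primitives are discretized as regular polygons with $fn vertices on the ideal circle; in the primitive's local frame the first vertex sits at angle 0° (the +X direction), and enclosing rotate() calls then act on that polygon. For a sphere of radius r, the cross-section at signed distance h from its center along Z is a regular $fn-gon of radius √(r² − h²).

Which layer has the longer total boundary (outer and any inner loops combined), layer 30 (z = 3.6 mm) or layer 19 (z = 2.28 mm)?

Layer 30 (z = 3.6): the 18.5×15.5 cube contributes its full rectangle (perimeter 68.00 mm); the sphere at (3, 13.5) is absent (|z−center|=5.100 > r=3.5); Subtracting the remaining from the first: none of the subtracted shapes is present at this height, so the 18.5×15.5 cube is unchanged — boundary = 68.00 mm; the r=2.5 cylinder at (15, 5.5) gives a regular 16-gon of circumradius 2.5 (constant along its height) (perimeter = 2·16·2.500·sin(180°/16) = 15.61 mm); After the difference (first − rest): starting from that combined region, the r=2.5 cylinder at (15, 5.5) lies wholly inside it (removes its full 19.13 mm² and its 15.61 mm outline becomes a hole wall) — boundary (outer + 1 inner loop) = 83.61 mm. So its perimeter = 83.61 mm. Layer 19 (z = 2.28): the 18.5×15.5 cube contributes its full rectangle (perimeter 68.00 mm); the sphere at (3, 13.5) is not intersected at this z (|z−center|=3.780 > r=3.5); After the difference (first − rest): none of the subtracted shapes is present at this height, so the 18.5×15.5 cube is unchanged — boundary = 68.00 mm; the cylinder at (15, 5.5) does not reach this height (z outside [3.5, 8]); Subtracting the remaining from the first: none of the subtracted shapes is present at this height, so that combined region is unchanged — boundary = 68.00 mm. So its perimeter = 68.00 mm. Layer 30 is larger (83.61 vs 68.00 mm).

layer 30 (z = 3.6 mm)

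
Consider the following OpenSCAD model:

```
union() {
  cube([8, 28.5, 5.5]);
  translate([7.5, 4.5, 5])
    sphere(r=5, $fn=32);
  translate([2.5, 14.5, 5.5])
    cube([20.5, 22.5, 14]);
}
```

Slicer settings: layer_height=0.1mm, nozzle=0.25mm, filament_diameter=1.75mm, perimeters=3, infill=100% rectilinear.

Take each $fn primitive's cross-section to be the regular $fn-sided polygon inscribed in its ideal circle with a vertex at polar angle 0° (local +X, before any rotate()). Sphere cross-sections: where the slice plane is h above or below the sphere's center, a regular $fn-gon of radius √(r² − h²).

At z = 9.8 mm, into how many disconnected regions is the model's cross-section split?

2

At z = 9.8 mm: the cube is absent (z outside [0, 5.5]); the sphere at (7.5, 4.5): section is a regular 32-gon, circumradius = √(r²−h²) = √(5²−4.8²) = 1.400; the cube at (2.5, 14.5) is present — its section is the full 20.5×22.5 rectangle; Merging all regions: the 2 present regions are separate (no shared area or edge), so areas and boundary lengths simply add and each stays a separate island — 2 connected regions. The result has 2 disconnected regions.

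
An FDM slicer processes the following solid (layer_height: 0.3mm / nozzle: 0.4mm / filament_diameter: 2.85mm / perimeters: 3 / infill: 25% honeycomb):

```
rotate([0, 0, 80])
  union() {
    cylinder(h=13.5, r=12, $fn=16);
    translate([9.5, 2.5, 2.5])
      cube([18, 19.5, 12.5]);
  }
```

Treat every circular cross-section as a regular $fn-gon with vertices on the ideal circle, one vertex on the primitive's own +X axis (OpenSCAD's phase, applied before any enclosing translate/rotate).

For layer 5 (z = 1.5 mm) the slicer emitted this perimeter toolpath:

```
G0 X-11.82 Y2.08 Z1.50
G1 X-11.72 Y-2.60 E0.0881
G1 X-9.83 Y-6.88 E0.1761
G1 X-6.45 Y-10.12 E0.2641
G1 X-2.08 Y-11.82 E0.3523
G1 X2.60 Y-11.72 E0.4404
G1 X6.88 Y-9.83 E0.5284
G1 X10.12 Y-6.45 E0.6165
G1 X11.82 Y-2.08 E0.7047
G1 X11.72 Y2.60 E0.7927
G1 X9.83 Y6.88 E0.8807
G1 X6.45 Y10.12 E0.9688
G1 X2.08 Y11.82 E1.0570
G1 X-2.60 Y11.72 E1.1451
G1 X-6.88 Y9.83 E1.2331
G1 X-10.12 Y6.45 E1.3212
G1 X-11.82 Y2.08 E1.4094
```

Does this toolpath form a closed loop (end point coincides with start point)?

Start point (G0): (-11.82, 2.08). End point (last G1): the path returns to the start — closed.

yes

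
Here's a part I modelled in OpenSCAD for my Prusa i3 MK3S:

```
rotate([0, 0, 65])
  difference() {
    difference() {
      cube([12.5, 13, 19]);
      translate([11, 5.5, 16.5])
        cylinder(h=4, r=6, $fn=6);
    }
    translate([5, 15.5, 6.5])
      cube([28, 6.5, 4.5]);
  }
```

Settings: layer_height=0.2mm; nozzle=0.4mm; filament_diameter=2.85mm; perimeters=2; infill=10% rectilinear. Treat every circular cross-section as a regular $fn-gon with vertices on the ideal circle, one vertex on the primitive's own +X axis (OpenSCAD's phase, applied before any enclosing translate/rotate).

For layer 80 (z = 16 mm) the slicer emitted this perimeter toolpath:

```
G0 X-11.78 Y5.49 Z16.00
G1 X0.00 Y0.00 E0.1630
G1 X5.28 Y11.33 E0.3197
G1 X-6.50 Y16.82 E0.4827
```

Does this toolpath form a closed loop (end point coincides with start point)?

Start point (G0): (-11.78, 5.49). End point (last G1): the path does not return to the start — open.

no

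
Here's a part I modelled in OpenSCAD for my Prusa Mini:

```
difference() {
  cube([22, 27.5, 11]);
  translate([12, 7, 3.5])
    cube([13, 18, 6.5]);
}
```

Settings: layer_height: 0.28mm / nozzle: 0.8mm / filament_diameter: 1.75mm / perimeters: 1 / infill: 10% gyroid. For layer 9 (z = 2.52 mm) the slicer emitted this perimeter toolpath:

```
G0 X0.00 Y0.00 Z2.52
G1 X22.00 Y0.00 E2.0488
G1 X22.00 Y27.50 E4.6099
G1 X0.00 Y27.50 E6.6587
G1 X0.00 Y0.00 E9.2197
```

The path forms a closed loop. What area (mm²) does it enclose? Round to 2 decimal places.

605.00 mm²

Apply the shoelace formula to the sequence of (X, Y) vertices; enclosed area = 605.00 mm².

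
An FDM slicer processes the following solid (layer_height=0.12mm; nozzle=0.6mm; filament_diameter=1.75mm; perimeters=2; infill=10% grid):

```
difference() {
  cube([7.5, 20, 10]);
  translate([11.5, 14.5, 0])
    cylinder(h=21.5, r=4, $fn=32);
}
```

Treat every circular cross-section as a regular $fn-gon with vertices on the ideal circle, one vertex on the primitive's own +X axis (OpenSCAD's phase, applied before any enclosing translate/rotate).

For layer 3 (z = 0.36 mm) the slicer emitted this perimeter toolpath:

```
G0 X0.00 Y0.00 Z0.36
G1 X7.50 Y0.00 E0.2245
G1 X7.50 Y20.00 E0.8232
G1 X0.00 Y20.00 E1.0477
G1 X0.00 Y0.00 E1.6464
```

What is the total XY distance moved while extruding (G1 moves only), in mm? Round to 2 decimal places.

Sum the Euclidean lengths of each G1 segment: total = 55.00 mm.

55.00 mm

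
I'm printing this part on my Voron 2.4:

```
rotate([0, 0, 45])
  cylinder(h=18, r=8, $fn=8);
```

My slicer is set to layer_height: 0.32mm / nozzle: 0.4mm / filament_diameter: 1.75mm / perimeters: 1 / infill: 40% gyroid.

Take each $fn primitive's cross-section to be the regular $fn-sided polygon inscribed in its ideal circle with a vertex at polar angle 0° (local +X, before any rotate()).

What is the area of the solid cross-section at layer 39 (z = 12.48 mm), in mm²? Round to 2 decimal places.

At z = 12.48 mm: the cylinder: section is a regular 8-gon, circumradius r=8 (area = (8/2)·8.000²·sin(360°/8) = 181.02 mm²); (whole slice rotated 45° about Z — lengths, areas and connectivity unchanged). Overall, the cross-section is a single solid region. Net area = 181.02 mm².

181.02 mm²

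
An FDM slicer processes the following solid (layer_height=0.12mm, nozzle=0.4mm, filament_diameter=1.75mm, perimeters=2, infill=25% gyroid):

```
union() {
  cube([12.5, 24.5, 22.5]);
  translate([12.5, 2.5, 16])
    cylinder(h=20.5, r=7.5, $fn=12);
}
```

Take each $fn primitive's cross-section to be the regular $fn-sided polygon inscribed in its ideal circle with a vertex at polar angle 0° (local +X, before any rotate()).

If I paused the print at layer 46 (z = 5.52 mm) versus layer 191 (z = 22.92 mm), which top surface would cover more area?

Layer 46 (z = 5.52): the 12.5×24.5 cube contributes its full rectangle (area 306.25 mm²); the cylinder at (12.5, 2.5) does not reach this height (z outside [16, 36.5]); Combining (union): only the 12.5×24.5 cube is present, so the union is just that shape — area = 306.25 mm². So its area = 306.25 mm². Layer 191 (z = 22.92): the cube does not reach this height (z outside [0, 22.5]); the r=7.5 cylinder at (12.5, 2.5) contributes a regular 12-gon of circumradius 7.5 (area = (12/2)·7.500²·sin(360°/12) = 168.75 mm²); Taking the union: only the r=7.5 cylinder at (12.5, 2.5) is present, so the union is just that shape — area = 168.75 mm². So its area = 168.75 mm². Layer 46 is larger (306.25 vs 168.75 mm²).

layer 46 (z = 5.52 mm)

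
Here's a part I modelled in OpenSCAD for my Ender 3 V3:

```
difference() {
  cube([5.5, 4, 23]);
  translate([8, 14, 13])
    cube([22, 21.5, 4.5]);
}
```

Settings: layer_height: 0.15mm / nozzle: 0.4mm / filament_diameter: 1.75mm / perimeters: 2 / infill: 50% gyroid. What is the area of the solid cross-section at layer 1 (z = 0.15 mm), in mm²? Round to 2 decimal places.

At z = 0.15 mm: the cube is present — its section is the full 5.5×4 rectangle (area 22.00 mm²); the cube at (8, 14) is absent (z outside [13, 17.5]); After the difference (first − rest): none of the subtracted shapes is present at this height, so the 5.5×4 cube is unchanged — area = 22.00 mm². Overall, the cross-section is a single solid region. Net area = 22.00 mm².

22.00 mm²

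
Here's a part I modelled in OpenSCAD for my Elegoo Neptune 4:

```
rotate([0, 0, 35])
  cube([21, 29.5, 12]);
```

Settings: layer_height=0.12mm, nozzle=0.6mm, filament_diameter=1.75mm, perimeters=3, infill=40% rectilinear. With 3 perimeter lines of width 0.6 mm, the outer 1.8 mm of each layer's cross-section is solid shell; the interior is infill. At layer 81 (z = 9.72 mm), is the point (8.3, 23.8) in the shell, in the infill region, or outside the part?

shell

At z = 9.72 mm: the cube (footprint 21×29.5) is included at this height; (rotated 35° about Z; rotation is an isometry so areas/perimeters/island counts are preserved). Overall, the cross-section is a single solid region. Undo the 35° rotation: the query point maps to (20.450, 14.735) in the un-rotated model frame. The nearest boundary edge runs (21.00, 0.00)→(21.00, 29.50); distance from the point to it = 0.55 mm. The point is inside the cross-section, 0.55 mm from the nearest boundary — within the 1.8 mm shell band (3 × 0.6).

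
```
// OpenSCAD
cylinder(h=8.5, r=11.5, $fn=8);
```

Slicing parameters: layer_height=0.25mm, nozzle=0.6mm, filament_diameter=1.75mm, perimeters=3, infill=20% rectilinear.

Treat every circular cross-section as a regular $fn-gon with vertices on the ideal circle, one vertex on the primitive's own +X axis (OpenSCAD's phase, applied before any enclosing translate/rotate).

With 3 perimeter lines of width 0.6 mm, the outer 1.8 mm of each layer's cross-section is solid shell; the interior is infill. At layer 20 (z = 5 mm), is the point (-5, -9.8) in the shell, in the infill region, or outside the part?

At z = 5 mm: the r=11.5 cylinder contributes a regular 8-gon of circumradius 11.5. Overall, the cross-section is a single solid region. The nearest boundary edge runs (-8.13, -8.13)→(-0.00, -11.50); distance from the point to it = 0.34 mm. The point is not inside any of the regions above, so it lies outside the cross-section (0.34 mm from the nearest boundary).

outside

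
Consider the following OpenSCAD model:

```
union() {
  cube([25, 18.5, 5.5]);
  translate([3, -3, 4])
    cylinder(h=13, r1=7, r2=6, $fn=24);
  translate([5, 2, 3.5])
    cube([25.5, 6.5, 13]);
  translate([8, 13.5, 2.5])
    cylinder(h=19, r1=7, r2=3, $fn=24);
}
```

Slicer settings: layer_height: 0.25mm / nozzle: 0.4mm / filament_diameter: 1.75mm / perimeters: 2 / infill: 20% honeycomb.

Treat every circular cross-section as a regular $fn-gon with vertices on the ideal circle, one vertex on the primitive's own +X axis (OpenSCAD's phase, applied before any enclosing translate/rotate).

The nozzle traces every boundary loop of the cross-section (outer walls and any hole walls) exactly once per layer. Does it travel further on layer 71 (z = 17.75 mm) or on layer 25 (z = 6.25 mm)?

Layer 71 (z = 17.75): the cube does not reach this height (z outside [0, 5.5]); the cone at (3, -3) is not intersected at this z (z outside [4, 17]); the cube at (5, 2) does not reach this height (z outside [3.5, 16.5]); the cone at (8, 13.5): at t=0.803 of its height the radius interpolates to r₁+(r₂−r₁)t = 3.789, giving a regular 24-gon of that circumradius (perimeter = 2·24·3.789·sin(180°/24) = 23.74 mm); Taking the union: only the cone at (8, 13.5) is present, so the union is just that shape — boundary = 23.74 mm. So its perimeter = 23.74 mm. Layer 25 (z = 6.25): the cube is absent (z outside [0, 5.5]); the cone at (3, -3): at t=0.173 of its height the radius interpolates to r₁+(r₂−r₁)t = 6.827, giving a regular 24-gon of that circumradius (perimeter = 2·24·6.827·sin(180°/24) = 42.77 mm); the cube at (5, 2) is present — its section is the full 25.5×6.5 rectangle (perimeter 64.00 mm); the cone at (8, 13.5) contributes a regular 24-gon of circumradius 6.211 (interpolated between r1=7 and r2=3 at t=0.197) (perimeter = 2·24·6.211·sin(180°/24) = 38.91 mm); Merging all regions: the regions partially overlap (shared area 7.91 mm²), so the edge portions inside another operand are dropped and the merged outline is re-measured after clipping — boundary = 124.54 mm. So its perimeter = 124.54 mm. Layer 25 is larger (124.54 vs 23.74 mm).

layer 25 (z = 6.25 mm)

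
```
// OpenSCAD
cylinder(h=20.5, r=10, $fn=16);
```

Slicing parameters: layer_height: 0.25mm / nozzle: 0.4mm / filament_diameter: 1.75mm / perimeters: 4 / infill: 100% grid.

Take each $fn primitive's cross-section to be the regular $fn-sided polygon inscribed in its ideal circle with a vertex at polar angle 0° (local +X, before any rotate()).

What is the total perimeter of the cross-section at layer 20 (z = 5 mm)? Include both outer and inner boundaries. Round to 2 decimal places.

62.43 mm

At z = 5 mm: the r=10 cylinder gives a regular 16-gon of circumradius 10 (constant along its height) (perimeter = 2·16·10.000·sin(180°/16) = 62.43 mm). Overall, the cross-section is a single solid region. Total boundary length (outer) = 62.43 mm.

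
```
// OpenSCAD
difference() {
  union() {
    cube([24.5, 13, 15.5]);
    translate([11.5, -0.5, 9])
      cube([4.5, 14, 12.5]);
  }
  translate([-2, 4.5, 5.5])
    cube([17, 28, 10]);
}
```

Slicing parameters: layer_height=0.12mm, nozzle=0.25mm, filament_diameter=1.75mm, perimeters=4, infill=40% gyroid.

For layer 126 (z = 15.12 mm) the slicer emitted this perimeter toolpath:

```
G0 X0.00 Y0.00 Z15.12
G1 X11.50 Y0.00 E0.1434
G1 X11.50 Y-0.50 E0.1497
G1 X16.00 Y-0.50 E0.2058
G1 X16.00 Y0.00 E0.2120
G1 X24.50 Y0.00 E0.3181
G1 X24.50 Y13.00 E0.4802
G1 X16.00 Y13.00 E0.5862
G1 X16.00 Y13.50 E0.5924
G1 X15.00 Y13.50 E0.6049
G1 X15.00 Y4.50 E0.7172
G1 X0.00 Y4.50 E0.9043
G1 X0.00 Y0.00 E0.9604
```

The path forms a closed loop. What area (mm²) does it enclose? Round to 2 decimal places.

Apply the shoelace formula to the sequence of (X, Y) vertices; enclosed area = 193.75 mm².

193.75 mm²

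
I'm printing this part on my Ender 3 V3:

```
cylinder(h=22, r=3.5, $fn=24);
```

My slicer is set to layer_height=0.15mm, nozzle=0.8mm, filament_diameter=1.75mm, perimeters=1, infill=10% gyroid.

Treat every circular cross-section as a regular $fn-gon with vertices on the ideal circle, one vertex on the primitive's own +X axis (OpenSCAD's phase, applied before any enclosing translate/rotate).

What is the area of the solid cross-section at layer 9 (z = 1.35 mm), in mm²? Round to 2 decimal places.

At z = 1.35 mm: the r=3.5 cylinder gives a regular 24-gon of circumradius 3.5 (constant along its height) (area = (24/2)·3.500²·sin(360°/24) = 38.05 mm²). Overall, the cross-section is a single solid region. Net area = 38.05 mm².

38.05 mm²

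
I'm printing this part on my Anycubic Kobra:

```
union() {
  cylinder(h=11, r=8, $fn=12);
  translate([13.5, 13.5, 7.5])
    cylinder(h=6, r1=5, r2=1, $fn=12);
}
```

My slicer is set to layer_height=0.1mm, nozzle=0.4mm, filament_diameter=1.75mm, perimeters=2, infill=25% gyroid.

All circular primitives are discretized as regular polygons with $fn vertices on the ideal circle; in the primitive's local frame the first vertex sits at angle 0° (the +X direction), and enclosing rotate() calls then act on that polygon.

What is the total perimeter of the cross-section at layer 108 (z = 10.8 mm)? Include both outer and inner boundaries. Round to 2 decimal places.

67.09 mm

At z = 10.8 mm: the r=8 cylinder gives a regular 12-gon of circumradius 8 (constant along its height) (perimeter = 2·12·8.000·sin(180°/12) = 49.69 mm); the cone at (13.5, 13.5): at t=0.550 of its height the radius interpolates to r₁+(r₂−r₁)t = 2.800, giving a regular 12-gon of that circumradius (perimeter = 2·12·2.800·sin(180°/12) = 17.39 mm); Combining (union): the 2 present regions are separate (no shared area or edge), so areas and boundary lengths simply add and each stays a separate island — boundary = 67.09 mm. Overall, the cross-section has 2 separate islands. Total boundary length (outer) = 67.09 mm.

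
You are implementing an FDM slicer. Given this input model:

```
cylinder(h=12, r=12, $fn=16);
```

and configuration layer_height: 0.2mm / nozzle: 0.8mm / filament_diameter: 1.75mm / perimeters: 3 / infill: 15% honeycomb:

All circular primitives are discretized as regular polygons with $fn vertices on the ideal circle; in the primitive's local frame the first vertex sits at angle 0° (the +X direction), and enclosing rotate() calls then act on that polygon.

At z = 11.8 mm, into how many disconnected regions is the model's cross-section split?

1

At z = 11.8 mm: the r=12 cylinder gives a regular 16-gon of circumradius 12 (constant along its height). The result has 1 disconnected region.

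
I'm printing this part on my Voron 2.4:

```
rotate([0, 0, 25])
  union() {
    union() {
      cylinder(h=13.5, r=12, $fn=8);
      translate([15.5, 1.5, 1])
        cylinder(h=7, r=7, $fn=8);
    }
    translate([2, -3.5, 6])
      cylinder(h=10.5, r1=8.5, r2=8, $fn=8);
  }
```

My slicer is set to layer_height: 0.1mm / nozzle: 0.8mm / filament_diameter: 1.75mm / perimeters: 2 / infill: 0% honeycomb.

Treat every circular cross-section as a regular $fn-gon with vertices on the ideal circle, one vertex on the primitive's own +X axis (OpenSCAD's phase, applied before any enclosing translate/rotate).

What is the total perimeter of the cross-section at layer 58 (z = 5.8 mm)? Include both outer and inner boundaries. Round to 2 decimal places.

At z = 5.8 mm: the cylinder: section is a regular 8-gon, circumradius r=12 (perimeter = 2·8·12.000·sin(180°/8) = 73.48 mm); the r=7 cylinder at (15.5, 1.5) contributes a regular 8-gon of circumradius 7 (perimeter = 2·8·7.000·sin(180°/8) = 42.86 mm); Combining (union): the regions partially overlap (shared area 14.32 mm²), so the edge portions inside another operand are dropped and the merged outline is re-measured after clipping — boundary = 98.07 mm; the cone at (2, -3.5) is not intersected at this z (z outside [6, 16.5]); Taking the union: only the result so far is present, so the union is just that shape — boundary = 98.07 mm; (whole slice rotated 25° about Z — lengths, areas and connectivity unchanged). Overall, the cross-section is a single solid region. Total boundary length (outer) = 98.07 mm.

98.07 mm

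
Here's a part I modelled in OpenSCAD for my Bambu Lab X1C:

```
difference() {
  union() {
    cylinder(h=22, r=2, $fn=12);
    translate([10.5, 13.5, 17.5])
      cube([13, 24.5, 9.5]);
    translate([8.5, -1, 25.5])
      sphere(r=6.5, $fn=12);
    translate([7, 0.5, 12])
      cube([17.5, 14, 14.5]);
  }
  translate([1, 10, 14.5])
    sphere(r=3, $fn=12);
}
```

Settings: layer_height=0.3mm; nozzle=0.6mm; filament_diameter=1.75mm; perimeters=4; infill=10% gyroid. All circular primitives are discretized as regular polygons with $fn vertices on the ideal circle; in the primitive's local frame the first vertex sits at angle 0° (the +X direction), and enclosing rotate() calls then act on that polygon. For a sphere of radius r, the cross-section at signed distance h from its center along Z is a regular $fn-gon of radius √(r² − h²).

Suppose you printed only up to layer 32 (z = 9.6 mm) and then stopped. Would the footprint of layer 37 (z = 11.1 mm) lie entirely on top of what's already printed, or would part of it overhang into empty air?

entirely on top

Compare the two slices. At z = 9.6: the cylinder: section is a regular 12-gon, circumradius r=2 (area = (12/2)·2.000²·sin(360°/12) = 12.00 mm²); the cube at (10.5, 13.5) does not reach this height (z outside [17.5, 27]); the sphere at (8.5, -1) does not reach this height (|z−center|=15.900 > r=6.5); the cube at (7, 0.5) does not reach this height (z outside [12, 26.5]); Taking the union: only the r=2 cylinder is present, so the union is just that shape — area = 12.00 mm²; the sphere at (1, 10) does not reach this height (|z−center|=4.900 > r=3); After the difference (first − rest): none of the subtracted shapes is present at this height, so the result so far is unchanged — area = 12.00 mm². At z = 11.1: the r=2 cylinder contributes a regular 12-gon of circumradius 2 (area = (12/2)·2.000²·sin(360°/12) = 12.00 mm²); the cube at (10.5, 13.5) is not intersected at this z (z outside [17.5, 27]); the sphere at (8.5, -1) does not reach this height (|z−center|=14.400 > r=6.5); the cube at (7, 0.5) does not reach this height (z outside [12, 26.5]); Combining (union): only the r=2 cylinder is present, so the union is just that shape — area = 12.00 mm²; the sphere at (1, 10) does not reach this height (|z−center|=3.400 > r=3); Taking the first minus the rest: none of the subtracted shapes is present at this height, so the result so far is unchanged — area = 12.00 mm². Checking containment: the cross-section at z = 11.1 is a subset of the cross-section at z = 9.6.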